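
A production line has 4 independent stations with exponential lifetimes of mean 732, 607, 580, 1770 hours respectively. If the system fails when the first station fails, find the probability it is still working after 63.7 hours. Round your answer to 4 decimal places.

The first failure time is exponential with rate Σλ_i = 1/732 + 1/607 + 1/580 + 1/1770 = 0.00530268 per hour.
P(min > 63.7) = e^(−0.00530268·63.7) = e^(−0.33778) ≈ 0.7134.

0.7134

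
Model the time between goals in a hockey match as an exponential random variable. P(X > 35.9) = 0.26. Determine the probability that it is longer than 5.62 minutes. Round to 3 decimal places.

e^(−λ·35.9) = 0.26 ⇒ λ = −ln(0.26)/35.9 = 0.0375229.
P(X > 5.62) = e^(−0.0375229·5.62) = e^(−0.21088) ≈ 0.810.

0.810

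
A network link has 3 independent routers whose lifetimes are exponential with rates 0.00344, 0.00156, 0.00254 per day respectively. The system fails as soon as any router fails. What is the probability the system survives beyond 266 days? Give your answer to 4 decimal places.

0.1346

The time to first failure is exponential with rate Σλ = 0.00344 + 0.00156 + 0.00254 = 0.00754.
P(min > 266) = e^(−0.00754·266) = e^(−2.0056) ≈ 0.1346.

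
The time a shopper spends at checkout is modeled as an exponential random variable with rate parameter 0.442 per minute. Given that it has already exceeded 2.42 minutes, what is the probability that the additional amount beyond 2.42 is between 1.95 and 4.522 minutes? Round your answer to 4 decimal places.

0.2869

Memoryless: the residual past 2.42 is again Exp(λ).
P(1.95 < residual < 4.522) = e^(−λ·1.95) − e^(−λ·4.522) = 0.42236 − 0.13551 ≈ 0.2869.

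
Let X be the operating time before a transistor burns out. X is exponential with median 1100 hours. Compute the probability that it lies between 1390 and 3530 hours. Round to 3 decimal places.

For an exponential, median = ln(2)/λ, so λ = ln 2 / 1100 = 0.000630134 per hour.
P(1390 < X < 3530) = e^(−λ·1390) − e^(−λ·3530) = 0.41649 − 0.10814 ≈ 0.308.

0.308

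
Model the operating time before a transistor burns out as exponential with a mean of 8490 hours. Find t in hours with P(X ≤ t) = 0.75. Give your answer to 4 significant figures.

The rate is λ = 1/8490 = 0.000117786 per hour.
Set 1 − e^(−λt) = 0.75, so t = −ln(0.25)/λ = 1.3863/0.000117786 ≈ 11769.6 hours.

11770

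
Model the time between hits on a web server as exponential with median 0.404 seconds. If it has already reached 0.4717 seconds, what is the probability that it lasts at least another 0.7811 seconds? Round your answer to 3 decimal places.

For an exponential, median = ln(2)/λ, so λ = ln 2 / 0.404 = 1.71571 per second.
The exponential is memoryless, so the remaining time is again Exp(λ): the condition X > 0.4717 is irrelevant.
P(X > 0.7811) = e^(−1.3401) ≈ 0.262.

0.262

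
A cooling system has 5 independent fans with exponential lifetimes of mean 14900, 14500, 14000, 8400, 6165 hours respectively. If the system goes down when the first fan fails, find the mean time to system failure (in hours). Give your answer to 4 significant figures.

2046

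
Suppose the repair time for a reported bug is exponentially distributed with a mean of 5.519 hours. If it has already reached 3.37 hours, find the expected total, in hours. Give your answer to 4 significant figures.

8.889

The rate is λ = 1/5.519 = 0.181192 per hour.
By memorylessness, E[X | X > 3.37] = 3.37 + 1/λ = 3.37 + 5.519 = 8.889 hours.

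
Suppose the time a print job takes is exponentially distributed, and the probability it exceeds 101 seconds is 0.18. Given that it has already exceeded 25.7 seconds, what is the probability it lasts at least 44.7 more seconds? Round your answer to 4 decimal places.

0.4682

From e^(−λ·101) = 0.18, λ = −ln(0.18)/101 = 0.0169782.
Memoryless: P(X > 25.7+44.7 | X > 25.7) = P(X > 44.7) = e^(−0.0169782·44.7) ≈ 0.4682.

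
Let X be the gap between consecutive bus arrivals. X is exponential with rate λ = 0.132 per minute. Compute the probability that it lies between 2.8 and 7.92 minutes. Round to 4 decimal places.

P(2.8 < X < 7.92) = e^(−λ·2.8) − e^(−λ·7.92) = 0.69101 − 0.35154 ≈ 0.3395.

0.3395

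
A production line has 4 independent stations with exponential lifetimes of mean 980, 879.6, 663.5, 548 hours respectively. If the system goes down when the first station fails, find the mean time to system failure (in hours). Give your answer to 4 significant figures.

The first failure time is exponential with rate Σλ_i = 1/980 + 1/879.6 + 1/663.5 + 1/548 = 0.00548927 per hour.
E[min] = 1/Σλ = 1/0.00548927 = 182.174 hours.

182.2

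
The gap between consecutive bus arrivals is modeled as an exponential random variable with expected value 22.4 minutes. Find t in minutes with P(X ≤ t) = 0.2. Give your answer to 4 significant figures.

The rate is λ = 1/22.4 = 0.0446429 per minute.
Set 1 − e^(−λt) = 0.2, so t = −ln(0.8)/λ = 0.22314/0.0446429 ≈ 4.99842 minutes.

4.998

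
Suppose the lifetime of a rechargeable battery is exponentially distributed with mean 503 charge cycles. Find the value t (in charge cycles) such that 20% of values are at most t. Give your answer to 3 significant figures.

The rate is λ = 1/503 = 0.00198807 per charge cycle.
Set 1 − e^(−λt) = 0.2, so t = −ln(0.8)/λ = 0.22314/0.00198807 ≈ 112.241 charge cycles.

112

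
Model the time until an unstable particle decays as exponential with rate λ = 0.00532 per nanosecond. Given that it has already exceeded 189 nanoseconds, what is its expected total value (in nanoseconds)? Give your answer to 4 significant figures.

377.0

By memorylessness, E[X | X > 189] = 189 + 1/λ = 189 + 187.97 = 376.97 nanoseconds.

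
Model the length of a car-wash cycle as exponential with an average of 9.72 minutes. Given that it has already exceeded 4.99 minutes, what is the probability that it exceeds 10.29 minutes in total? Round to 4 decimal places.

The rate is λ = 1/9.72 = 0.102881 per minute.
The exponential is memoryless, so the remaining time is again Exp(λ): the condition X > 4.99 is irrelevant.
P(X > 5.3) = e^(−0.54527) ≈ 0.5797.

0.5797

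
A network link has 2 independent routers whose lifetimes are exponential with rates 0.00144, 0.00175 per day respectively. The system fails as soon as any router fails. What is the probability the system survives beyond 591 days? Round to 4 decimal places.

The time to first failure is exponential with rate Σλ = 0.00144 + 0.00175 = 0.00319.
P(min > 591) = e^(−0.00319·591) = e^(−1.8853) ≈ 0.1518.

0.1518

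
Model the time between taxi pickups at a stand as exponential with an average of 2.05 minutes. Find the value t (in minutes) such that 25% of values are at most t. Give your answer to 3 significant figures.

0.590

The rate is λ = 1/2.05 = 0.487805 per minute.
Set 1 − e^(−λt) = 0.25, so t = −ln(0.75)/λ = 0.28768/0.487805 ≈ 0.589748 minutes.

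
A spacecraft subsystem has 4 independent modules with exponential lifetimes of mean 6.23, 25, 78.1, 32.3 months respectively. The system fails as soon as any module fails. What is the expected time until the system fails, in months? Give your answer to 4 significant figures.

The first failure time is exponential with rate Σλ_i = 1/6.23 + 1/25 + 1/78.1 + 1/32.3 = 0.244277 per month.
E[min] = 1/Σλ = 1/0.244277 = 4.09371 months.

4.094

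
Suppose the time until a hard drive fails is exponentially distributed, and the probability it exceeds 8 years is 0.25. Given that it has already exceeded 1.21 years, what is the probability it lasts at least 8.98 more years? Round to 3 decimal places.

From e^(−λ·8) = 0.25, λ = −ln(0.25)/8 = 0.173287.
Memoryless: P(X > 1.21+8.98 | X > 1.21) = P(X > 8.98) = e^(−0.173287·8.98) ≈ 0.211.

0.211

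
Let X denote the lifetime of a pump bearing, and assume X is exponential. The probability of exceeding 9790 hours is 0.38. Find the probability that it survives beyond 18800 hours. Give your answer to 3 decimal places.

0.156

e^(−λ·9790) = 0.38 ⇒ λ = −ln(0.38)/9790 = 0.0000988339.
P(X > 18800) = e^(−0.0000988339·18800) = e^(−1.8581) ≈ 0.156.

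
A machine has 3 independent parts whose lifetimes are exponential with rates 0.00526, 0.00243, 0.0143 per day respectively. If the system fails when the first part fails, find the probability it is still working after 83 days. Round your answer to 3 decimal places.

The time to first failure is exponential with rate Σλ = 0.00526 + 0.00243 + 0.0143 = 0.02199.
P(min > 83) = e^(−0.02199·83) = e^(−1.8252) ≈ 0.161.

0.161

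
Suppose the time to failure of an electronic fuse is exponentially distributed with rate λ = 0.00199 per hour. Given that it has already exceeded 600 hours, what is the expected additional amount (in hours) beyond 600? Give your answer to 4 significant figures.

502.5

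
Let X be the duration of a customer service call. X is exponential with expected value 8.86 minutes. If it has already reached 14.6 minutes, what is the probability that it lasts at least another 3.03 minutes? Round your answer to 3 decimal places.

0.710

The rate is λ = 1/8.86 = 0.112867 per minute.
The exponential is memoryless, so the remaining time is again Exp(λ): the condition X > 14.6 is irrelevant.
P(X > 3.03) = e^(−0.34199) ≈ 0.710.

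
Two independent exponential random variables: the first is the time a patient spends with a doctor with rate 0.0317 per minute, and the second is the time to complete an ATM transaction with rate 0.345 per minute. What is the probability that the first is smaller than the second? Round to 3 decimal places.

0.084

λ_1 = 0.0317, λ_2 = 0.345.
For independent exponentials, P(the first < the second) = λ_1/(λ_1+λ_2) = 0.0317/0.3767 ≈ 0.084.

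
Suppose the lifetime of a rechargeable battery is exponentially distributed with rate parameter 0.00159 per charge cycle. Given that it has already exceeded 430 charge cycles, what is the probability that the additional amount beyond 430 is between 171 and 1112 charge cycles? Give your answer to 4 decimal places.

0.5913

Memoryless: the residual past 430 is again Exp(λ).
P(171 < residual < 1112) = e^(−λ·171) − e^(−λ·1112) = 0.76194 − 0.17066 ≈ 0.5913.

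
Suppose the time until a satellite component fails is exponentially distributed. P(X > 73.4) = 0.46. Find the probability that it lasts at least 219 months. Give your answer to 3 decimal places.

0.099

e^(−λ·73.4) = 0.46 ⇒ λ = −ln(0.46)/73.4 = 0.0105794.
P(X > 219) = e^(−0.0105794·219) = e^(−2.3169) ≈ 0.099.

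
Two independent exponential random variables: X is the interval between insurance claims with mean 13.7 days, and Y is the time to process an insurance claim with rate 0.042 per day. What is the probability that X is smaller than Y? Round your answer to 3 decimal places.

0.635

λ_1 = 1/13.7 = 0.0729927, λ_2 = 0.042.
For independent exponentials, P(X < Y) = λ_1/(λ_1+λ_2) = 0.0729927/0.114993 ≈ 0.635.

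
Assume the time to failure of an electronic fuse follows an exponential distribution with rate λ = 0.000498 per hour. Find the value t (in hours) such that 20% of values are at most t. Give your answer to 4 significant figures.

448.1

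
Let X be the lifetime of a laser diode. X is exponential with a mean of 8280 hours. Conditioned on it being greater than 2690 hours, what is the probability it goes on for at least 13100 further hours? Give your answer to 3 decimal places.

The rate is λ = 1/8280 = 0.000120773 per hour.
The exponential is memoryless, so the remaining time is again Exp(λ): the condition X > 2690 is irrelevant.
P(X > 13100) = e^(−1.5821) ≈ 0.206.

0.206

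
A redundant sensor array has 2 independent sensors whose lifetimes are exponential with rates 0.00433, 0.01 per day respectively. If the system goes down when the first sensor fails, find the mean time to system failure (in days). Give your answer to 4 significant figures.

The time to first failure is exponential with rate Σλ = 0.00433 + 0.01 = 0.01433.
E[min] = 1/Σλ = 1/0.01433 = 69.7837 days.

69.78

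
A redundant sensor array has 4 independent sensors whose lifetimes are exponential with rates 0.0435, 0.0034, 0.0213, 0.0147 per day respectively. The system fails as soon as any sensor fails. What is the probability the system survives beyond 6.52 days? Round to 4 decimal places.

0.5825

The time to first failure is exponential with rate Σλ = 0.0435 + 0.0034 + 0.0213 + 0.0147 = 0.0829.
P(min > 6.52) = e^(−0.0829·6.52) = e^(−0.54051) ≈ 0.5825.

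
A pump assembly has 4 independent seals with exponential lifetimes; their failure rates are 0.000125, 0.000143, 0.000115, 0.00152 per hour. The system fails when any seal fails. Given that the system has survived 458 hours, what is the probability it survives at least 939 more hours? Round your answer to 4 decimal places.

0.1675

Time to first failure ~ Exp(Σλ) with Σλ = 0.001903.
By memorylessness, P(T > 458+939 | T > 458) = P(T > 939) = e^(−0.001903·939) ≈ 0.1675.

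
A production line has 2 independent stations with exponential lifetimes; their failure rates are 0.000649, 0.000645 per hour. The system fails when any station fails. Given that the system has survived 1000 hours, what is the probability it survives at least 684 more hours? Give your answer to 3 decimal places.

0.413

Time to first failure ~ Exp(Σλ) with Σλ = 0.001294.
By memorylessness, P(T > 1000+684 | T > 1000) = P(T > 684) = e^(−0.001294·684) ≈ 0.413.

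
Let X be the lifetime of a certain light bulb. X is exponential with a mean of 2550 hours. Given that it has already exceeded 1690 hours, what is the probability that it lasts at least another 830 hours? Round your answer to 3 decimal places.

0.722

The rate is λ = 1/2550 = 0.000392157 per hour.
By the memoryless property, P(X > 1690+830 | X > 1690) = P(X > 830).
P(X > 830) = e^(−0.32549) ≈ 0.722.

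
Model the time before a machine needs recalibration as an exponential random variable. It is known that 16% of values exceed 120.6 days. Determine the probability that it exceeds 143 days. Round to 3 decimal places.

0.114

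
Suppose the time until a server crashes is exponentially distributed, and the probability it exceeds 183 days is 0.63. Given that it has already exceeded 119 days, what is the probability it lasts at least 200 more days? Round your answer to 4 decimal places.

From e^(−λ·183) = 0.63, λ = −ln(0.63)/183 = 0.00252478.
Memoryless: P(X > 119+200 | X > 119) = P(X > 200) = e^(−0.00252478·200) ≈ 0.6035.

0.6035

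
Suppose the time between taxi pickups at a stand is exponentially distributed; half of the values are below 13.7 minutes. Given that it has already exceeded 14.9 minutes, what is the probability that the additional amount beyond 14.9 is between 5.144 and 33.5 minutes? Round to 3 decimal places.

0.587

For an exponential, median = ln(2)/λ, so λ = ln 2 / 13.7 = 0.0505947 per minute.
Memoryless: the residual past 14.9 is again Exp(λ).
P(5.144 < residual < 33.5) = e^(−λ·5.144) − e^(−λ·33.5) = 0.77085 − 0.18361 ≈ 0.587.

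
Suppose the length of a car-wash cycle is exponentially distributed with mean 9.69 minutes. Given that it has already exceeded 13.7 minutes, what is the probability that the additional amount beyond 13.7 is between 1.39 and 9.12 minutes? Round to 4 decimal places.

0.4762

The rate is λ = 1/9.69 = 0.103199 per minute.
Memoryless: the residual past 13.7 is again Exp(λ).
P(1.39 < residual < 9.12) = e^(−λ·1.39) − e^(−λ·9.12) = 0.86637 − 0.39017 ≈ 0.4762.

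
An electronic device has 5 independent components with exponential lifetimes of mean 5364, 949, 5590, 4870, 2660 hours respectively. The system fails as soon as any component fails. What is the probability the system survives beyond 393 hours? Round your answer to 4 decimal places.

0.4556

The first failure time is exponential with rate Σλ_i = 1/5364 + 1/949 + 1/5590 + 1/4870 + 1/2660 = 0.00200034 per hour.
P(min > 393) = e^(−0.00200034·393) = e^(−0.78613) ≈ 0.4556.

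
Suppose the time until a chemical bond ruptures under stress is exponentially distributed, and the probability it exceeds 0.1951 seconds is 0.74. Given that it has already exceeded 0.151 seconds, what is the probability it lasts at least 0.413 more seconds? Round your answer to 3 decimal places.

0.529

From e^(−λ·0.1951) = 0.74, λ = −ln(0.74)/0.1951 = 1.54334.
Memoryless: P(X > 0.151+0.413 | X > 0.151) = P(X > 0.413) = e^(−1.54334·0.413) ≈ 0.529.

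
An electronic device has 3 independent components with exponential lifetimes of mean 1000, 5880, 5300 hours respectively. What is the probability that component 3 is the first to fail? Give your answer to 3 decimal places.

0.139

Rates: λ_i = 1/mean_i → 0.001, 0.000170068, 0.000188679; Σλ = 0.00135875.
P(component 3 first) = λ_3/Σλ = 0.000188679/0.00135875 ≈ 0.139.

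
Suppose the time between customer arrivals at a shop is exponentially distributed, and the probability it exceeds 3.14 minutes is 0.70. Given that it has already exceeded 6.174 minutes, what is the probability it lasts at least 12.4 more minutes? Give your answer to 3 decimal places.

0.245

From e^(−λ·3.14) = 0.70, λ = −ln(0.70)/3.14 = 0.113591.
Memoryless: P(X > 6.174+12.4 | X > 6.174) = P(X > 12.4) = e^(−0.113591·12.4) ≈ 0.245.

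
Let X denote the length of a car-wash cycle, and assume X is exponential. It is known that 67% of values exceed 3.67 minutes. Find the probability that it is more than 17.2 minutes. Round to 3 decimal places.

e^(−λ·3.67) = 0.67 ⇒ λ = −ln(0.67)/3.67 = 0.109122.
P(X > 17.2) = e^(−0.109122·17.2) = e^(−1.8769) ≈ 0.153.

0.153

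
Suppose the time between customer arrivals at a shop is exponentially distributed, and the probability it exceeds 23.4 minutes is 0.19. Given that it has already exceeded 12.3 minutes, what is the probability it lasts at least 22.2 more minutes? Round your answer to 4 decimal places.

From e^(−λ·23.4) = 0.19, λ = −ln(0.19)/23.4 = 0.0709714.
Memoryless: P(X > 12.3+22.2 | X > 12.3) = P(X > 22.2) = e^(−0.0709714·22.2) ≈ 0.2069.

0.2069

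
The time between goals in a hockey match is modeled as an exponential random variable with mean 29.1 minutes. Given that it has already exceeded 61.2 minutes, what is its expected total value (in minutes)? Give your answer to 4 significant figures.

The rate is λ = 1/29.1 = 0.0343643 per minute.
By memorylessness, E[X | X > 61.2] = 61.2 + 1/λ = 61.2 + 29.1 = 90.3 minutes.

90.30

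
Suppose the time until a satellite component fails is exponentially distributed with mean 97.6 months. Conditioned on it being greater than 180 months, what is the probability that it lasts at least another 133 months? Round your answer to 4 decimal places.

0.2560

The rate is λ = 1/97.6 = 0.0102459 per month.
P(X > s+t | X > s) = e^(−λ(s+t))/e^(−λs) = e^(−λt), independent of s = 180.
P(X > 133) = e^(−1.3627) ≈ 0.2560.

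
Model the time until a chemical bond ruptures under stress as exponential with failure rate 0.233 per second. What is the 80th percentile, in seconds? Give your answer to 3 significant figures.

Set 1 − e^(−λt) = 0.8, so t = −ln(0.2)/λ = 1.6094/0.233 ≈ 6.90746 seconds.

6.91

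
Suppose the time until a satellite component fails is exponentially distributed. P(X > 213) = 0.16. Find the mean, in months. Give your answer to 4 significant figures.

e^(−λ·213) = 0.16 ⇒ λ = −ln(0.16)/213 = 0.00860367.
Mean = 1/λ = 116.229 months.

116.2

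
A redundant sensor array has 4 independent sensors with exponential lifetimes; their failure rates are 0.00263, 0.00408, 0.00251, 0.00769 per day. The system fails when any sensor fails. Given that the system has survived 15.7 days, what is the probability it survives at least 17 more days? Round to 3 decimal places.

0.750

Time to first failure ~ Exp(Σλ) with Σλ = 0.01691.
By memorylessness, P(T > 15.7+17 | T > 15.7) = P(T > 17) = e^(−0.01691·17) ≈ 0.750.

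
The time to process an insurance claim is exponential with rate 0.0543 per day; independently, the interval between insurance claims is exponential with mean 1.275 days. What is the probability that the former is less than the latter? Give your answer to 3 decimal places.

λ_1 = 0.0543, λ_2 = 1/1.275 = 0.784314.
For independent exponentials, P(the former < the latter) = λ_1/(λ_1+λ_2) = 0.0543/0.838614 ≈ 0.065.

0.065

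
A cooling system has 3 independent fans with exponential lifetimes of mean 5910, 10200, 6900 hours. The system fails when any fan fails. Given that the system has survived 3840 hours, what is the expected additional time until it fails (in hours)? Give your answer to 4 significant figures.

2426

First-failure rate Σλ = 1/5910 + 1/10200 + 1/6900 = 0.000412171.
By memorylessness the expected residual is 1/Σλ = 2426.17 hours, regardless of the 3840 already elapsed.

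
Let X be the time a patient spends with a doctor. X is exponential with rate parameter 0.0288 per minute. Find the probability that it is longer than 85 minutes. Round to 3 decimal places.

P(X > 85) = e^(−λ·85) = e^(−2.448) ≈ 0.086.

0.086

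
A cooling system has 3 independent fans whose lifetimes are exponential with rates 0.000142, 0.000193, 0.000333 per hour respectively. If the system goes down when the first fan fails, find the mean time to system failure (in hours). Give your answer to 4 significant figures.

The time to first failure is exponential with rate Σλ = 0.000142 + 0.000193 + 0.000333 = 0.000668.
E[min] = 1/Σλ = 1/0.000668 = 1497.01 hours.

1497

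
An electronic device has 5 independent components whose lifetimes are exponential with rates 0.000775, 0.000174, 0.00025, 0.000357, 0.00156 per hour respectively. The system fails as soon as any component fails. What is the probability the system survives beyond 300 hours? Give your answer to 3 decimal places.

The time to first failure is exponential with rate Σλ = 0.000775 + 0.000174 + 0.00025 + 0.000357 + 0.00156 = 0.003116.
P(min > 300) = e^(−0.003116·300) = e^(−0.9348) ≈ 0.393.

0.393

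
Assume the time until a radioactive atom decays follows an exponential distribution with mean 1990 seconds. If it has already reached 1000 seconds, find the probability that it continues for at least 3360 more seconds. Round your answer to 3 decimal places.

The rate is λ = 1/1990 = 0.000502513 per second.
By the memoryless property, P(X > 1000+3360 | X > 1000) = P(X > 3360).
P(X > 3360) = e^(−1.6884) ≈ 0.185.

0.185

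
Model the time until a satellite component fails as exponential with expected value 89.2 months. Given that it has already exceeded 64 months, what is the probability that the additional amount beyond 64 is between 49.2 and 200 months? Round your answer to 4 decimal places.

0.4698

The rate is λ = 1/89.2 = 0.0112108 per month.
Memoryless: the residual past 64 is again Exp(λ).
P(49.2 < residual < 200) = e^(−λ·49.2) − e^(−λ·200) = 0.57604 − 0.10623 ≈ 0.4698.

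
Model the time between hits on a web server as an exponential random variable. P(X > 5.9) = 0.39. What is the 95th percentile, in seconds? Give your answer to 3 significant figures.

18.8

e^(−λ·5.9) = 0.39 ⇒ λ = −ln(0.39)/5.9 = 0.159595.
95th percentile: 1 − e^(−λt) = 0.95, t = −ln(0.05)/λ = 18.7709 seconds.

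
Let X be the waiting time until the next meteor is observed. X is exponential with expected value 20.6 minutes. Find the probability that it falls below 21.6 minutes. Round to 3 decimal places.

0.650

The rate is λ = 1/20.6 = 0.0485437 per minute.
P(X ≤ 21.6) = 1 − e^(−λ·21.6) = 1 − e^(−1.0485) ≈ 0.650.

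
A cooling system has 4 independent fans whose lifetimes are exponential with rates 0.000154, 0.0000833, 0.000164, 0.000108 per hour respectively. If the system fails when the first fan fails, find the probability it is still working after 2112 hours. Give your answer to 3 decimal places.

The time to first failure is exponential with rate Σλ = 0.000154 + 0.0000833 + 0.000164 + 0.000108 = 0.0005093.
P(min > 2112) = e^(−0.0005093·2112) = e^(−1.0756) ≈ 0.341.

0.341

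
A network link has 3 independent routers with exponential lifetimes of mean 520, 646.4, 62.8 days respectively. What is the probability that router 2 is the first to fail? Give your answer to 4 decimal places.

Rates: λ_i = 1/mean_i → 0.00192308, 0.00154703, 0.0159236; Σλ = 0.0193937.
P(router 2 first) = λ_2/Σλ = 0.00154703/0.0193937 ≈ 0.0798.

0.0798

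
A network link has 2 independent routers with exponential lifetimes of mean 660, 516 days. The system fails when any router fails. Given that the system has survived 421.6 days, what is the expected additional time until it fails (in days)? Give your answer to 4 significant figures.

289.6

First-failure rate Σλ = 1/660 + 1/516 = 0.00345314.
By memorylessness the expected residual is 1/Σλ = 289.592 days, regardless of the 421.6 already elapsed.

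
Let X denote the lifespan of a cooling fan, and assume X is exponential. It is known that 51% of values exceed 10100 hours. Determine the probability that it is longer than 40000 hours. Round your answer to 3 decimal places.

0.069

e^(−λ·10100) = 0.51 ⇒ λ = −ln(0.51)/10100 = 0.0000666678.
P(X > 40000) = e^(−0.0000666678·40000) = e^(−2.6667) ≈ 0.069.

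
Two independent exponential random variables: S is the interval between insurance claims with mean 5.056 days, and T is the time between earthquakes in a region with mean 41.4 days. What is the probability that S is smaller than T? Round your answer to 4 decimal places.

λ_1 = 1/5.056 = 0.197785, λ_2 = 1/41.4 = 0.0241546.
For independent exponentials, P(S < T) = λ_1/(λ_1+λ_2) = 0.197785/0.221939 ≈ 0.8912.

0.8912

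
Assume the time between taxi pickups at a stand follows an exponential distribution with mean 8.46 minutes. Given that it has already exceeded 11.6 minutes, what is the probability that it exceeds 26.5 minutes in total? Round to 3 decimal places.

0.172

The rate is λ = 1/8.46 = 0.118203 per minute.
The exponential is memoryless, so the remaining time is again Exp(λ): the condition X > 11.6 is irrelevant.
P(X > 14.9) = e^(−1.7612) ≈ 0.172.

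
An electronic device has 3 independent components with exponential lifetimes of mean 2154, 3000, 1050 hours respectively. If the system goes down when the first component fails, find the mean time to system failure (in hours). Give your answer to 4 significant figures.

571.4

The first failure time is exponential with rate Σλ_i = 1/2154 + 1/3000 + 1/1050 = 0.00174997 per hour.
E[min] = 1/Σλ = 1/0.00174997 = 571.439 hours.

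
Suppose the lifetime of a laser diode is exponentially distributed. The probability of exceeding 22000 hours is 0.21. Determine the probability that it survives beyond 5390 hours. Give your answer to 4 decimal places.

0.6823

e^(−λ·22000) = 0.21 ⇒ λ = −ln(0.21)/22000 = 0.0000709385.
P(X > 5390) = e^(−0.0000709385·5390) = e^(−0.38236) ≈ 0.6823.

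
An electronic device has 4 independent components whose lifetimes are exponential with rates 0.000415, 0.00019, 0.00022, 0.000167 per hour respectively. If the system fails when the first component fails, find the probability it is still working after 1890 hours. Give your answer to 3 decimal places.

0.153

The time to first failure is exponential with rate Σλ = 0.000415 + 0.00019 + 0.00022 + 0.000167 = 0.000992.
P(min > 1890) = e^(−0.000992·1890) = e^(−1.8749) ≈ 0.153.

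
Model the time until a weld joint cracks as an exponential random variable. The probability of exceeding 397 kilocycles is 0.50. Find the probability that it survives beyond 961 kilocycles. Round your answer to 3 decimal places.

0.187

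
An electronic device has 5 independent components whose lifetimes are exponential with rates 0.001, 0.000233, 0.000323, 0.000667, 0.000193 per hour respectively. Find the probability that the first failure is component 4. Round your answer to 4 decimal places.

0.2761

The time to first failure is exponential with rate Σλ = 0.001 + 0.000233 + 0.000323 + 0.000667 + 0.000193 = 0.002416.
P(component 4 first) = λ_4/Σλ = 0.000667/0.002416 ≈ 0.2761.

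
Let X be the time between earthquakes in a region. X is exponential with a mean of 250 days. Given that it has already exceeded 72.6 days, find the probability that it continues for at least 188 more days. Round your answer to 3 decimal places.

The rate is λ = 1/250 = 0.004 per day.
P(X > s+t | X > s) = e^(−λ(s+t))/e^(−λs) = e^(−λt), independent of s = 72.6.
P(X > 188) = e^(−0.752) ≈ 0.471.

0.471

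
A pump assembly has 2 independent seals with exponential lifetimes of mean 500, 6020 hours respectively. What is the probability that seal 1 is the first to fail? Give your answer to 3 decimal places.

0.923

Rates: λ_i = 1/mean_i → 0.002, 0.000166113; Σλ = 0.00216611.
P(seal 1 first) = λ_1/Σλ = 0.002/0.00216611 ≈ 0.923.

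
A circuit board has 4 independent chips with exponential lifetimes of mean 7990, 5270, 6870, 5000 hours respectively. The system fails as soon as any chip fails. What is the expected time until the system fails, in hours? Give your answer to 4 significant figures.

1514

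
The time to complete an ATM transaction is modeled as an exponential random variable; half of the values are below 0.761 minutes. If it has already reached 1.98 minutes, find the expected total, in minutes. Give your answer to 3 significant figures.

3.08

For an exponential, median = ln(2)/λ, so λ = ln 2 / 0.761 = 0.910837 per minute.
By memorylessness, E[X | X > 1.98] = 1.98 + 1/λ = 1.98 + 1.09789 = 3.07789 minutes.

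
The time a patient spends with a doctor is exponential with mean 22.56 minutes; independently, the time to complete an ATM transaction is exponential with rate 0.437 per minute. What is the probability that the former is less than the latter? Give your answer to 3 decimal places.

0.092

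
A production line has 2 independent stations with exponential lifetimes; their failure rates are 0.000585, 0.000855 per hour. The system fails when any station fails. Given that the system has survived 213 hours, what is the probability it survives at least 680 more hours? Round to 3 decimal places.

Time to first failure ~ Exp(Σλ) with Σλ = 0.00144.
By memorylessness, P(T > 213+680 | T > 213) = P(T > 680) = e^(−0.00144·680) ≈ 0.376.

0.376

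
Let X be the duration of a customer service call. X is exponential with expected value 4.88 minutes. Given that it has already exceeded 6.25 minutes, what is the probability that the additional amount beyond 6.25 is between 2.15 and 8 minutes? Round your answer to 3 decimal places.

The rate is λ = 1/4.88 = 0.204918 per minute.
Memoryless: the residual past 6.25 is again Exp(λ).
P(2.15 < residual < 8) = e^(−λ·2.15) − e^(−λ·8) = 0.64367 − 0.19411 ≈ 0.450.

0.450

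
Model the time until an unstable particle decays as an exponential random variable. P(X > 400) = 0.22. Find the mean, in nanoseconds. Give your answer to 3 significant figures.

e^(−λ·400) = 0.22 ⇒ λ = −ln(0.22)/400 = 0.00378532.
Mean = 1/λ = 264.179 nanoseconds.

264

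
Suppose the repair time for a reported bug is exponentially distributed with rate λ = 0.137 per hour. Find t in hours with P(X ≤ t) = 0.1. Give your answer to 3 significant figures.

Set 1 − e^(−λt) = 0.1, so t = −ln(0.9)/λ = 0.10536/0.137 ≈ 0.769055 hours.

0.769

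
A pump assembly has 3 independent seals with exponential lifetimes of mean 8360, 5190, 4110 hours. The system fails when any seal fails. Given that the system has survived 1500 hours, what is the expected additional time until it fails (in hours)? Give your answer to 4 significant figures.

1800

First-failure rate Σλ = 1/8360 + 1/5190 + 1/4110 = 0.000555604.
By memorylessness the expected residual is 1/Σλ = 1799.84 hours, regardless of the 1500 already elapsed.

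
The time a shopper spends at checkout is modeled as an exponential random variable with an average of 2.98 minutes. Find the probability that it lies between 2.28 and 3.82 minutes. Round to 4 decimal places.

0.1878

The rate is λ = 1/2.98 = 0.33557 per minute.
P(2.28 < X < 3.82) = e^(−λ·2.28) − e^(−λ·3.82) = 0.46529 − 0.27752 ≈ 0.1878.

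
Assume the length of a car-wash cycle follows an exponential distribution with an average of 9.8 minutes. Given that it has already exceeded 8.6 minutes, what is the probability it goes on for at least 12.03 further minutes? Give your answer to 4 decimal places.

0.2930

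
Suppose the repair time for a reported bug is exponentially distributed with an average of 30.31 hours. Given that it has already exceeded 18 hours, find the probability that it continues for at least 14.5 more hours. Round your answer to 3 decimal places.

The rate is λ = 1/30.31 = 0.0329924 per hour.
By the memoryless property, P(X > 18+14.5 | X > 18) = P(X > 14.5).
P(X > 14.5) = e^(−0.47839) ≈ 0.620.

0.620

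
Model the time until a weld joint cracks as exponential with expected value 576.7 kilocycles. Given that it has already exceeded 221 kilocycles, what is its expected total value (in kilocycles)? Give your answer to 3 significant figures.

The rate is λ = 1/576.7 = 0.001734 per kilocycle.
By memorylessness, E[X | X > 221] = 221 + 1/λ = 221 + 576.7 = 797.7 kilocycles.

798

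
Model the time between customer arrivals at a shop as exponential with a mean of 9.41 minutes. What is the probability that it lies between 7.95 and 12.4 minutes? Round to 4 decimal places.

0.1619

The rate is λ = 1/9.41 = 0.10627 per minute.
P(7.95 < X < 12.4) = e^(−λ·7.95) − e^(−λ·12.4) = 0.42962 − 0.26774 ≈ 0.1619.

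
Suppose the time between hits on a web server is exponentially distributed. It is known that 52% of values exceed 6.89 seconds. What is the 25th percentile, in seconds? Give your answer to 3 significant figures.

3.03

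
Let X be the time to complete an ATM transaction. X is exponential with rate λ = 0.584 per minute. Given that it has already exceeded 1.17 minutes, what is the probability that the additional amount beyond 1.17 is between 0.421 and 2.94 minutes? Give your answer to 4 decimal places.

Memoryless: the residual past 1.17 is again Exp(λ).
P(0.421 < residual < 2.94) = e^(−λ·0.421) − e^(−λ·2.94) = 0.78203 − 0.17961 ≈ 0.6024.

0.6024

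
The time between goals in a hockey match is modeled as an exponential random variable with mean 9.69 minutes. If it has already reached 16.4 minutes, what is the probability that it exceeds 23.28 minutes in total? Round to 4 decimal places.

The rate is λ = 1/9.69 = 0.103199 per minute.
By the memoryless property, P(X > 16.4+6.88 | X > 16.4) = P(X > 6.88).
P(X > 6.88) = e^(−0.71001) ≈ 0.4916.

0.4916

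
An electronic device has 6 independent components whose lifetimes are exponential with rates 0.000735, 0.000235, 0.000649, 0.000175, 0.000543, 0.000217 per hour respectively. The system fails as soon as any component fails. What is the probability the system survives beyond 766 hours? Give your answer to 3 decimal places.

The time to first failure is exponential with rate Σλ = 0.000735 + 0.000235 + 0.000649 + 0.000175 + 0.000543 + 0.000217 = 0.002554.
P(min > 766) = e^(−0.002554·766) = e^(−1.9564) ≈ 0.141.

0.141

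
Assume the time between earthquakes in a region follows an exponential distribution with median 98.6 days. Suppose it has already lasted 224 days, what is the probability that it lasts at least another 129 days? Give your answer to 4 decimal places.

0.4038

For an exponential, median = ln(2)/λ, so λ = ln 2 / 98.6 = 0.00702989 per day.
The exponential is memoryless, so the remaining time is again Exp(λ): the condition X > 224 is irrelevant.
P(X > 129) = e^(−0.90686) ≈ 0.4038.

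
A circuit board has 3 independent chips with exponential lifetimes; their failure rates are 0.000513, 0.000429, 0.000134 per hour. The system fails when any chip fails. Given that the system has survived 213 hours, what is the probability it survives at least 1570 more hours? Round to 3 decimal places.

Time to first failure ~ Exp(Σλ) with Σλ = 0.001076.
By memorylessness, P(T > 213+1570 | T > 213) = P(T > 1570) = e^(−0.001076·1570) ≈ 0.185.

0.185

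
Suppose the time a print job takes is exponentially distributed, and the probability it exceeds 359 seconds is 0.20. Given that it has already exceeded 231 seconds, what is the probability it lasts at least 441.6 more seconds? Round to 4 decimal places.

From e^(−λ·359) = 0.20, λ = −ln(0.20)/359 = 0.00448311.
Memoryless: P(X > 231+441.6 | X > 231) = P(X > 441.6) = e^(−0.00448311·441.6) ≈ 0.1381.

0.1381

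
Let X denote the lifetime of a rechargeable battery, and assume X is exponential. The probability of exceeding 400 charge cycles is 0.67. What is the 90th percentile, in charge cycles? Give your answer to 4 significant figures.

e^(−λ·400) = 0.67 ⇒ λ = −ln(0.67)/400 = 0.00100119.
90th percentile: 1 − e^(−λt) = 0.9, t = −ln(0.1)/λ = 2299.84 charge cycles.

2300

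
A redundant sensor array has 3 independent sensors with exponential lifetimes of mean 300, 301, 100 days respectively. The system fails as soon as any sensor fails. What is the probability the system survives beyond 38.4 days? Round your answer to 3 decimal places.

The first failure time is exponential with rate Σλ_i = 1/300 + 1/301 + 1/100 = 0.0166556 per day.
P(min > 38.4) = e^(−0.0166556·38.4) = e^(−0.63957) ≈ 0.528.

0.528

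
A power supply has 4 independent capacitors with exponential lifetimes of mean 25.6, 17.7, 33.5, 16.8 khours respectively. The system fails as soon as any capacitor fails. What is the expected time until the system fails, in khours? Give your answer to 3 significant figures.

The first failure time is exponential with rate Σλ_i = 1/25.6 + 1/17.7 + 1/33.5 + 1/16.8 = 0.184934 per khour.
E[min] = 1/Σλ = 1/0.184934 = 5.40733 khours.

5.41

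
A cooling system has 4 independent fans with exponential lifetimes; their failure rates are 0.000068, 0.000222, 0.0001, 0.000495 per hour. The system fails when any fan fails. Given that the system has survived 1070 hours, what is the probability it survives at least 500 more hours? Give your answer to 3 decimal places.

0.642

Time to first failure ~ Exp(Σλ) with Σλ = 0.000885.
By memorylessness, P(T > 1070+500 | T > 1070) = P(T > 500) = e^(−0.000885·500) ≈ 0.642.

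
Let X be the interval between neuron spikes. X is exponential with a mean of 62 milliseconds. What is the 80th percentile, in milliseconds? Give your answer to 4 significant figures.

99.79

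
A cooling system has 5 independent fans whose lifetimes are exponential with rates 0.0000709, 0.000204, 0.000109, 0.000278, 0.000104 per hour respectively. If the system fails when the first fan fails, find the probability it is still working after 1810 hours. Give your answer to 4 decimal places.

The time to first failure is exponential with rate Σλ = 0.0000709 + 0.000204 + 0.000109 + 0.000278 + 0.000104 = 0.0007659.
P(min > 1810) = e^(−0.0007659·1810) = e^(−1.3863) ≈ 0.2500.

0.2500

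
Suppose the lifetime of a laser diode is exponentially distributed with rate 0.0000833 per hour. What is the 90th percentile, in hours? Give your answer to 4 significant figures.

Set 1 − e^(−λt) = 0.9, so t = −ln(0.1)/λ = 2.3026/0.0000833 ≈ 27642.1 hours.

27640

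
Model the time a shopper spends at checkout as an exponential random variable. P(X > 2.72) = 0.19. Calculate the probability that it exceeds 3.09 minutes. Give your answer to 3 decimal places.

e^(−λ·2.72) = 0.19 ⇒ λ = −ln(0.19)/2.72 = 0.610563.
P(X > 3.09) = e^(−0.610563·3.09) = e^(−1.8866) ≈ 0.152.

0.152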